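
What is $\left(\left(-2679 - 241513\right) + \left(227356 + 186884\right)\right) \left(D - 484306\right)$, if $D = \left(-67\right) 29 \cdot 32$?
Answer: $-92928171136$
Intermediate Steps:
$D = -62176$ ($D = \left(-1943\right) 32 = -62176$)
$\left(\left(-2679 - 241513\right) + \left(227356 + 186884\right)\right) \left(D - 484306\right) = \left(\left(-2679 - 241513\right) + \left(227356 + 186884\right)\right) \left(-62176 - 484306\right) = \left(-244192 + 414240\right) \left(-546482\right) = 170048 \left(-546482\right) = -92928171136$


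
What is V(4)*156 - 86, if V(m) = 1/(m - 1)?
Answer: -34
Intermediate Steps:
V(m) = 1/(-1 + m)
V(4)*156 - 86 = 156/(-1 + 4) - 86 = 156/3 - 86 = (⅓)*156 - 86 = 52 - 86 = -34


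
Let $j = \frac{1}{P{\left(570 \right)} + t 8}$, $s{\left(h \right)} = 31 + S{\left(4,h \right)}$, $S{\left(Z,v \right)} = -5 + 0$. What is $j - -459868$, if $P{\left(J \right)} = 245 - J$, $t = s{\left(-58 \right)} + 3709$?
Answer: $\frac{13591398741}{29555} \approx 4.5987 \cdot 10^{5}$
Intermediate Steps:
$S{\left(Z,v \right)} = -5$
$s{\left(h \right)} = 26$ ($s{\left(h \right)} = 31 - 5 = 26$)
$t = 3735$ ($t = 26 + 3709 = 3735$)
$j = \frac{1}{29555}$ ($j = \frac{1}{\left(245 - 570\right) + 3735 \cdot 8} = \frac{1}{\left(245 - 570\right) + 29880} = \frac{1}{-325 + 29880} = \frac{1}{29555} \approx 3.3835 \cdot 10^{-5}$)
$j - -459868 = \frac{1}{29555} - -459868 = \frac{1}{29555} + 459868 = \frac{13591398741}{29555}$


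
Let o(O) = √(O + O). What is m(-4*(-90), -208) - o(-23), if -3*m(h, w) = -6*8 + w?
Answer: 256/3 - I*√46 ≈ 85.333 - 6.7823*I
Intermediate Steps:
o(O) = √2*√O (o(O) = √(2*O) = √2*√O)
m(h, w) = 16 - w/3 (m(h, w) = -(-6*8 + w)/3 = -(-48 + w)/3 = 16 - w/3)
m(-4*(-90), -208) - o(-23) = (16 - ⅓*(-208)) - √2*√(-23) = (16 + 208/3) - √2*I*√23 = 256/3 - I*√46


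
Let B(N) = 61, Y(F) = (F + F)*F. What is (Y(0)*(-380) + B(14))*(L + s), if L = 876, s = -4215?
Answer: -203679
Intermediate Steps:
Y(F) = 2*F² (Y(F) = (2*F)*F = 2*F²)
(Y(0)*(-380) + B(14))*(L + s) = ((2*0²)*(-380) + 61)*(876 - 4215) = ((2*0)*(-380) + 61)*(-3339) = (0*(-380) + 61)*(-3339) = (0 + 61)*(-3339) = 61*(-3339) = -203679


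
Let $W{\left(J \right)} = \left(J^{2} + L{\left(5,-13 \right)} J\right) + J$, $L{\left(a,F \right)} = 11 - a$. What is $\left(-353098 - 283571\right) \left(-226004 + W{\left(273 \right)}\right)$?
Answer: $95222762316$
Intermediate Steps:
$W{\left(J \right)} = J^{2} + 7 J$ ($W{\left(J \right)} = \left(J^{2} + \left(11 - 5\right) J\right) + J = \left(J^{2} + 6 J\right) + J = J^{2} + 7 J$)
$\left(-353098 - 283571\right) \left(-226004 + W{\left(273 \right)}\right) = \left(-353098 - 283571\right) \left(-226004 + 273 \left(7 + 273\right)\right) = - 636669 \left(-226004 + 273 \cdot 280\right) = - 636669 \left(-226004 + 76440\right) = \left(-636669\right) \left(-149564\right) = 95222762316$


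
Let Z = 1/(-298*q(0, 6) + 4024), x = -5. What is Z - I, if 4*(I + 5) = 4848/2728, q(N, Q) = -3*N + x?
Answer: 4283170/940137 ≈ 4.5559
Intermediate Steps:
q(N, Q) = -5 - 3*N (q(N, Q) = -3*N - 5 = -5 - 3*N)
Z = 1/5514 (Z = 1/(-298*(-5 - 3*0) + 4024) = 1/(-298*(-5 + 0) + 4024) = 1/(-298*(-5) + 4024) = 1/(1490 + 4024) = 1/5514 ≈ 0.00018136)
I = -3107/682 (I = -5 + (4848/2728)/4 = -5 + (4848*(1/2728))/4 = -5 + (1/4)*(606/341) = -5 + 303/682 = -3107/682 ≈ -4.5557)
Z - I = 1/5514 - 1*(-3107/682) = 1/5514 + 3107/682 = 4283170/940137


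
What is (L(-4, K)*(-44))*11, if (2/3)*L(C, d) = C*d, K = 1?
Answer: 2904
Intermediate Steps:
L(C, d) = 3*C*d/2 (L(C, d) = 3*(C*d)/2 = 3*C*d/2)
(L(-4, K)*(-44))*11 = (((3/2)*(-4)*1)*(-44))*11 = -6*(-44)*11 = 264*11 = 2904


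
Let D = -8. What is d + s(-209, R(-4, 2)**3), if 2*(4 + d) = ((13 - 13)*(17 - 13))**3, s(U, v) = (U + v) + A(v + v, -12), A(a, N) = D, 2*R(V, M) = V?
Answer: -229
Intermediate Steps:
R(V, M) = V/2
A(a, N) = -8
s(U, v) = -8 + U + v (s(U, v) = (U + v) - 8 = -8 + U + v)
d = -4 (d = -4 + ((13 - 13)*(17 - 13))**3/2 = -4 + (0*4)**3/2 = -4 + (1/2)*0**3 = -4 + (1/2)*0 = -4 + 0 = -4)
d + s(-209, R(-4, 2)**3) = -4 + (-8 - 209 + ((1/2)*(-4))**3) = -4 + (-8 - 209 + (-2)**3) = -4 + (-8 - 209 - 8) = -4 - 225 = -229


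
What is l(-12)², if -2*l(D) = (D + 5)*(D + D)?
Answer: 7056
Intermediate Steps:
l(D) = -D*(5 + D) (l(D) = -(D + 5)*(D + D)/2 = -(5 + D)*2*D/2 = -D*(5 + D))
l(-12)² = (-1*(-12)*(5 - 12))² = (-1*(-12)*(-7))² = (-84)² = 7056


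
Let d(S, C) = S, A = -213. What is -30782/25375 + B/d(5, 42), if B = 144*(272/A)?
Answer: -68444722/1801625 ≈ -37.991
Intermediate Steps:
B = -13056/71 (B = 144*(272/(-213)) = 144*(272*(-1/213)) = 144*(-272/213) = -13056/71 ≈ -183.89)
-30782/25375 + B/d(5, 42) = -30782/25375 - 13056/71/5 = -30782*1/25375 - 13056/71*⅕ = -30782/25375 - 13056/355 = -68444722/1801625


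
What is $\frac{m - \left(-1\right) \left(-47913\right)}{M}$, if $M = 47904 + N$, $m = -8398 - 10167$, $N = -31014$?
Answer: $- \frac{33239}{8445} \approx -3.9359$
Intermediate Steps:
$m = -18565$ ($m = -8398 - 10167 = -18565$)
$M = 16890$ ($M = 47904 - 31014 = 16890$)
$\frac{m - \left(-1\right) \left(-47913\right)}{M} = \frac{-18565 - \left(-1\right) \left(-47913\right)}{16890} = \left(-18565 - 47913\right) \frac{1}{16890} = \left(-66478\right) \frac{1}{16890} = - \frac{33239}{8445}$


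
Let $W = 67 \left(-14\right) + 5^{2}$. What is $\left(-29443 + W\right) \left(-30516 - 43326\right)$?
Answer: $2241547752$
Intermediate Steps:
$W = -913$ ($W = -938 + 25 = -913$)
$\left(-29443 + W\right) \left(-30516 - 43326\right) = \left(-29443 - 913\right) \left(-30516 - 43326\right) = \left(-30356\right) \left(-73842\right) = 2241547752$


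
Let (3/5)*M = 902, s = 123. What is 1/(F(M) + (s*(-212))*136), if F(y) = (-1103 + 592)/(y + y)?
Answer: -9020/31987952253 ≈ -2.8198e-7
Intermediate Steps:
M = 4510/3 (M = (5/3)*902 = 4510/3 ≈ 1503.3)
F(y) = -511/(2*y) (F(y) = -511*1/(2*y) = -511/(2*y))
1/(F(M) + (s*(-212))*136) = 1/(-511/(2*4510/3) + (123*(-212))*136) = 1/(-511/2*3/4510 - 26076*136) = 1/(-1533/9020 - 3546336) = 1/(-31987952253/9020) = -9020/31987952253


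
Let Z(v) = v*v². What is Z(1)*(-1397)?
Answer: -1397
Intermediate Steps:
Z(v) = v³
Z(1)*(-1397) = 1³*(-1397) = 1*(-1397) = -1397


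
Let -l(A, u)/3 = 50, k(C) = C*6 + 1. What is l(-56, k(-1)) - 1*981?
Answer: -1131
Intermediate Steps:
k(C) = 1 + 6*C (k(C) = 6*C + 1 = 1 + 6*C)
l(A, u) = -150 (l(A, u) = -3*50 = -150)
l(-56, k(-1)) - 1*981 = -150 - 1*981 = -150 - 981 = -1131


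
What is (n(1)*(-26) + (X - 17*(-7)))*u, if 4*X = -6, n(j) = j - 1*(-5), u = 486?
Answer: -18711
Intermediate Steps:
n(j) = 5 + j (n(j) = j + 5 = 5 + j)
X = -3/2 (X = (1/4)*(-6) = -3/2 ≈ -1.5000)
(n(1)*(-26) + (X - 17*(-7)))*u = ((5 + 1)*(-26) + (-3/2 - 17*(-7)))*486 = (6*(-26) + (-3/2 + 119))*486 = (-156 + 235/2)*486 = -77/2*486 = -18711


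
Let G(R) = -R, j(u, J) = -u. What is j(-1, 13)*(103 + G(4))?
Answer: 99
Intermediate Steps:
j(-1, 13)*(103 + G(4)) = (-1*(-1))*(103 - 1*4) = 1*(103 - 4) = 1*99 = 99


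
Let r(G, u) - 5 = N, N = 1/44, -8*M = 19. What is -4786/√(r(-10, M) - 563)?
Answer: 9572*I*√270061/24551 ≈ 202.61*I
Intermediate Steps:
M = -19/8 (M = -⅛*19 = -19/8 ≈ -2.3750)
N = 1/44 ≈ 0.022727
r(G, u) = 221/44 (r(G, u) = 5 + 1/44 = 221/44)
-4786/√(r(-10, M) - 563) = -4786/√(221/44 - 563) = -4786*(-2*I*√270061/24551) = -(-9572)*I*√270061/24551 = 9572*I*√270061/24551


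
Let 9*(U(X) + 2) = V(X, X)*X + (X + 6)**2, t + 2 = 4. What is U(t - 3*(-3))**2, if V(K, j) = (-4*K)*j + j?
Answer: 300304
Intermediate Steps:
t = 2 (t = -2 + 4 = 2)
V(K, j) = j - 4*K*j (V(K, j) = -4*K*j + j = j - 4*K*j)
U(X) = -2 + (6 + X)**2/9 + X**2*(1 - 4*X)/9 (U(X) = -2 + ((X*(1 - 4*X))*X + (X + 6)**2)/9 = -2 + (X**2*(1 - 4*X) + (6 + X)**2)/9 = -2 + ((6 + X)**2 + X**2*(1 - 4*X))/9 = -2 + ((6 + X)**2/9 + X**2*(1 - 4*X)/9) = -2 + (6 + X)**2/9 + X**2*(1 - 4*X)/9)
U(t - 3*(-3))**2 = (-2 + (6 + (2 - 3*(-3)))**2/9 + (2 - 3*(-3))**2*(1 - 4*(2 - 3*(-3)))/9)**2 = (-2 + (6 + (2 + 9))**2/9 + (2 + 9)**2*(1 - 4*(2 + 9))/9)**2 = (-2 + (6 + 11)**2/9 + (1/9)*11**2*(1 - 4*11))**2 = (-2 + (1/9)*17**2 + (1/9)*121*(1 - 44))**2 = (-2 + (1/9)*289 + (1/9)*121*(-43))**2 = (-2 + 289/9 - 5203/9)**2 = (-548)**2 = 300304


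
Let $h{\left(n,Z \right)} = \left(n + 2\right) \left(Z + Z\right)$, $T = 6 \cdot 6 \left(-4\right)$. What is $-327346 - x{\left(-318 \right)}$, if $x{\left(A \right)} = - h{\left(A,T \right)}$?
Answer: $-236338$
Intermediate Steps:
$T = -144$ ($T = 36 \left(-4\right) = -144$)
$h{\left(n,Z \right)} = 2 Z \left(2 + n\right)$ ($h{\left(n,Z \right)} = \left(2 + n\right) 2 Z = 2 Z \left(2 + n\right)$)
$x{\left(A \right)} = 576 + 288 A$ ($x{\left(A \right)} = - 2 \left(-144\right) \left(2 + A\right) = - (-576 - 288 A) = 576 + 288 A$)
$-327346 - x{\left(-318 \right)} = -327346 - \left(576 + 288 \left(-318\right)\right) = -327346 - \left(576 - 91584\right) = -327346 - -91008 = -327346 + 91008 = -236338$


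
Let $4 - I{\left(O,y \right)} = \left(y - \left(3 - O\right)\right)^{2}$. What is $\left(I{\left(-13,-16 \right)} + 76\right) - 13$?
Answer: $-957$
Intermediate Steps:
$I{\left(O,y \right)} = 4 - \left(-3 + O + y\right)^{2}$ ($I{\left(O,y \right)} = 4 - \left(y - \left(3 - O\right)\right)^{2} = 4 - \left(y + \left(-3 + O\right)\right)^{2} = 4 - \left(-3 + O + y\right)^{2}$)
$\left(I{\left(-13,-16 \right)} + 76\right) - 13 = \left(\left(4 - \left(-3 - 13 - 16\right)^{2}\right) + 76\right) - 13 = \left(\left(4 - \left(-32\right)^{2}\right) + 76\right) - 13 = \left(\left(4 - 1024\right) + 76\right) - 13 = \left(-1020 + 76\right) - 13 = -944 - 13 = -957$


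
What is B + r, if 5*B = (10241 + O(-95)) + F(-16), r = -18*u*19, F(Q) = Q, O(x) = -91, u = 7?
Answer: -1836/5 ≈ -367.20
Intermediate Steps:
r = -2394 (r = -18*7*19 = -126*19 = -2394)
B = 10134/5 (B = ((10241 - 91) - 16)/5 = (10150 - 16)/5 = (⅕)*10134 = 10134/5 ≈ 2026.8)
B + r = 10134/5 - 2394 = -1836/5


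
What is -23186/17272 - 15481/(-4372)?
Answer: 10376165/4719574 ≈ 2.1985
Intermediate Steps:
-23186/17272 - 15481/(-4372) = -23186*1/17272 - 15481*(-1/4372) = -11593/8636 + 15481/4372 = 10376165/4719574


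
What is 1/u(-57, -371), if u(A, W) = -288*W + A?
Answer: 1/106791 ≈ 9.3641e-6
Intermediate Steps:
u(A, W) = A - 288*W
1/u(-57, -371) = 1/(-57 - 288*(-371)) = 1/(-57 + 106848) = 1/106791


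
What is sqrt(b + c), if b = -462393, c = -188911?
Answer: 2*I*sqrt(162826) ≈ 807.03*I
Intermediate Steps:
sqrt(b + c) = sqrt(-462393 - 188911) = sqrt(-651304) = 2*I*sqrt(162826)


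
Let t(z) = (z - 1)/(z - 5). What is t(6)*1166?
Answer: 5830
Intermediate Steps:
t(z) = (-1 + z)/(-5 + z)
t(6)*1166 = ((-1 + 6)/(-5 + 6))*1166 = (5/1)*1166 = (1*5)*1166 = 5*1166 = 5830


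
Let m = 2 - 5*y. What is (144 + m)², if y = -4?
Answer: 27556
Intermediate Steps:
m = 22 (m = 2 - 5*(-4) = 2 + 20 = 22)
(144 + m)² = (144 + 22)² = 166² = 27556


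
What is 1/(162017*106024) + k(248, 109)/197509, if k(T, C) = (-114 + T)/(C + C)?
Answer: 1150926785817/369809581572510248 ≈ 3.1122e-6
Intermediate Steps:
k(T, C) = (-114 + T)/(2*C) (k(T, C) = (-114 + T)/((2*C)) = (-114 + T)*(1/(2*C)) = (-114 + T)/(2*C))
1/(162017*106024) + k(248, 109)/197509 = 1/(162017*106024) + ((1/2)*(-114 + 248)/109)/197509 = (1/162017)*(1/106024) + ((1/2)*(1/109)*134)*(1/197509) = 1/17177690408 + (67/109)*(1/197509) = 1/17177690408 + 67/21528481 = 1150926785817/369809581572510248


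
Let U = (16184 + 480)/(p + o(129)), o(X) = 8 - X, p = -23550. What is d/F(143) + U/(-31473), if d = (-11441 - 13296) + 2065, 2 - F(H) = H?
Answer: 5630194339000/35014877001 ≈ 160.79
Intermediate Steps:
F(H) = 2 - H
d = -22672 (d = -24737 + 2065 = -22672)
U = -16664/23671 (U = (16184 + 480)/(-23550 + (8 - 1*129)) = 16664/(-23550 + (8 - 129)) = 16664/(-23550 - 121) = 16664/(-23671) = 16664*(-1/23671) = -16664/23671 ≈ -0.70398)
d/F(143) + U/(-31473) = -22672/(2 - 1*143) - 16664/23671/(-31473) = -22672/(2 - 143) - 16664/23671*(-1/31473) = -22672/(-141) + 16664/744997383 = -22672*(-1/141) + 16664/744997383 = 22672/141 + 16664/744997383 = 5630194339000/35014877001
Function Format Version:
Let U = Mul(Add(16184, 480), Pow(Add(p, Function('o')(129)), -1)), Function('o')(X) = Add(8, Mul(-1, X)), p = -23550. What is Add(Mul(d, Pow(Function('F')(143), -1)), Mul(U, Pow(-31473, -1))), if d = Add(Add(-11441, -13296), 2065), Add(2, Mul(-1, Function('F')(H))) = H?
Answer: Rational(5630194339000, 35014877001) ≈ 160.79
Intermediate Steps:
Function('F')(H) = Add(2, Mul(-1, H))
d = -22672 (d = Add(-24737, 2065) = -22672)
U = Rational(-16664, 23671) (U = Mul(Add(16184, 480), Pow(Add(-23550, Add(8, Mul(-1, 129))), -1)) = Mul(16664, Pow(Add(-23550, Add(8, -129)), -1)) = Mul(16664, Pow(Add(-23550, -121), -1)) = Mul(16664, Pow(-23671, -1)) = Mul(16664, Rational(-1, 23671)) = Rational(-16664, 23671) ≈ -0.70398)
Add(Mul(d, Pow(Function('F')(143), -1)), Mul(U, Pow(-31473, -1))) = Add(Mul(-22672, Pow(Add(2, Mul(-1, 143)), -1)), Mul(Rational(-16664, 23671), Pow(-31473, -1))) = Add(Mul(-22672, Pow(Add(2, -143), -1)), Mul(Rational(-16664, 23671), Rational(-1, 31473))) = Add(Mul(-22672, Pow(-141, -1)), Rational(16664, 744997383)) = Add(Mul(-22672, Rational(-1, 141)), Rational(16664, 744997383)) = Add(Rational(22672, 141), Rational(16664, 744997383)) = Rational(5630194339000, 35014877001)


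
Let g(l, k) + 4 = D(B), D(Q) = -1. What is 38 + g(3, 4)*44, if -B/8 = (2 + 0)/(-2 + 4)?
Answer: -182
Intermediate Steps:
B = -8 (B = -8*(2 + 0)/(-2 + 4) = -16/2 = -8*1 = -8)
g(l, k) = -5 (g(l, k) = -4 - 1 = -5)
38 + g(3, 4)*44 = 38 - 5*44 = 38 - 220 = -182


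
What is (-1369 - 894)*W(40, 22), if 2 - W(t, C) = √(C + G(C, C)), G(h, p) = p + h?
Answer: -4526 + 2263*√66 ≈ 13859.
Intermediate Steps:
G(h, p) = h + p
W(t, C) = 2 - √3*√C (W(t, C) = 2 - √(C + (C + C)) = 2 - √(C + 2*C) = 2 - √(3*C) = 2 - √3*√C)
(-1369 - 894)*W(40, 22) = (-1369 - 894)*(2 - √3*√22) = -2263*(2 - √66) = -4526 + 2263*√66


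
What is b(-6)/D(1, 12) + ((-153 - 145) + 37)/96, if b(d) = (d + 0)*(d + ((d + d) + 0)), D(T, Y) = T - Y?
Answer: -4413/352 ≈ -12.537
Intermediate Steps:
b(d) = 3*d² (b(d) = d*(d + (2*d + 0)) = d*(d + 2*d) = d*(3*d) = 3*d²)
b(-6)/D(1, 12) + ((-153 - 145) + 37)/96 = (3*(-6)²)/(1 - 1*12) + ((-153 - 145) + 37)/96 = (3*36)/(1 - 12) + (-298 + 37)*(1/96) = 108/(-11) - 261*1/96 = 108*(-1/11) - 87/32 = -108/11 - 87/32 = -4413/352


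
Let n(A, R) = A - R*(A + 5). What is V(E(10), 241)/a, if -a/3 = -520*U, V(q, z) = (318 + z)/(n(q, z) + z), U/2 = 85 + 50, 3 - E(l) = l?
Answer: 43/23198400 ≈ 1.8536e-6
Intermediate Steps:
E(l) = 3 - l
U = 270 (U = 2*(85 + 50) = 2*135 = 270)
n(A, R) = A - R*(5 + A)
V(q, z) = (318 + z)/(q - 4*z - q*z) (V(q, z) = (318 + z)/((q - 5*z - q*z) + z) = (318 + z)/(q - 4*z - q*z))
a = 421200 (a = -(-1560)*270 = -3*(-140400) = 421200)
V(E(10), 241)/a = ((-318 - 1*241)/(-(3 - 1*10) + 4*241 + (3 - 1*10)*241))/421200 = ((-318 - 241)/(-(3 - 10) + 964 + (3 - 10)*241))*(1/421200) = (-559/(-1*(-7) + 964 - 7*241))*(1/421200) = (-559/(7 + 964 - 1687))*(1/421200) = (-559/(-716))*(1/421200) = -1/716*(-559)*(1/421200) = (559/716)*(1/421200) = 43/23198400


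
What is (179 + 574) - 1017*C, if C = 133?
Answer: -134508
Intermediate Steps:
(179 + 574) - 1017*C = (179 + 574) - 1017*133 = 753 - 135261 = -134508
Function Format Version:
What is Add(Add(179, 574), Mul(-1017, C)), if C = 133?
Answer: -134508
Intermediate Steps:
Add(Add(179, 574), Mul(-1017, C)) = Add(Add(179, 574), Mul(-1017, 133)) = Add(753, -135261) = -134508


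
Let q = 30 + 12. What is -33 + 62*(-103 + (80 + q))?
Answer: 1145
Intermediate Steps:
q = 42
-33 + 62*(-103 + (80 + q)) = -33 + 62*(-103 + (80 + 42)) = -33 + 62*(-103 + 122) = -33 + 62*19 = -33 + 1178 = 1145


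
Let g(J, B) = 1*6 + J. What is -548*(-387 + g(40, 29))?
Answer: 186868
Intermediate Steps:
g(J, B) = 6 + J
-548*(-387 + g(40, 29)) = -548*(-387 + (6 + 40)) = -548*(-387 + 46) = -548*(-341) = 186868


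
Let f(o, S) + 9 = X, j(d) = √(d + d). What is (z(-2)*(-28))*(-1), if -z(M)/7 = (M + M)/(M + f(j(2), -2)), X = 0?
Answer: -784/11 ≈ -71.273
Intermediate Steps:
j(d) = √2*√d (j(d) = √(2*d) = √2*√d)
f(o, S) = -9 (f(o, S) = -9 + 0 = -9)
z(M) = -14*M/(-9 + M) (z(M) = -7*(M + M)/(M - 9) = -7*2*M/(-9 + M) = -14*M/(-9 + M))
(z(-2)*(-28))*(-1) = (-14*(-2)/(-9 - 2)*(-28))*(-1) = (-14*(-2)/(-11)*(-28))*(-1) = (-14*(-2)*(-1/11)*(-28))*(-1) = -28/11*(-28)*(-1) = (784/11)*(-1) = -784/11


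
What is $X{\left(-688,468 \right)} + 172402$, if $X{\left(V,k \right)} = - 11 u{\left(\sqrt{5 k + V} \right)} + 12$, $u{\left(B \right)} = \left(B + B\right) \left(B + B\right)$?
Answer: $99726$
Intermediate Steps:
$u{\left(B \right)} = 4 B^{2}$ ($u{\left(B \right)} = 2 B 2 B = 4 B^{2}$)
$X{\left(V,k \right)} = 12 - 220 k - 44 V$ ($X{\left(V,k \right)} = - 11 \cdot 4 \left(\sqrt{5 k + V}\right)^{2} + 12 = - 11 \cdot 4 \left(\sqrt{V + 5 k}\right)^{2} + 12 = - 11 \cdot 4 \left(V + 5 k\right) + 12 = - 11 \left(4 V + 20 k\right) + 12 = \left(- 220 k - 44 V\right) + 12 = 12 - 220 k - 44 V$)
$X{\left(-688,468 \right)} + 172402 = \left(12 - 102960 - -30272\right) + 172402 = \left(12 - 102960 + 30272\right) + 172402 = -72676 + 172402 = 99726$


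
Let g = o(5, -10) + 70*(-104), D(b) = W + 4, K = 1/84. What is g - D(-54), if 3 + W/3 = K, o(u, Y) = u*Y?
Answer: -205101/28 ≈ -7325.0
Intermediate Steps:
K = 1/84 ≈ 0.011905
o(u, Y) = Y*u
W = -251/28 (W = -9 + 3*(1/84) = -9 + 1/28 = -251/28 ≈ -8.9643)
D(b) = -139/28 (D(b) = -251/28 + 4 = -139/28)
g = -7330 (g = -10*5 + 70*(-104) = -50 - 7280 = -7330)
g - D(-54) = -7330 - 1*(-139/28) = -7330 + 139/28 = -205101/28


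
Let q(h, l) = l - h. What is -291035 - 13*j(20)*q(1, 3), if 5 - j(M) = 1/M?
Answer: -2911637/10 ≈ -2.9116e+5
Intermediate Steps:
j(M) = 5 - 1/M
-291035 - 13*j(20)*q(1, 3) = -291035 - 13*(5 - 1/20)*(3 - 1*1) = -291035 - 13*(5 - 1*1/20)*(3 - 1) = -291035 - 13*(5 - 1/20)*2 = -291035 - 13*(99/20)*2 = -291035 - 1287*2/20 = -291035 - 1*1287/10 = -291035 - 1287/10 = -2911637/10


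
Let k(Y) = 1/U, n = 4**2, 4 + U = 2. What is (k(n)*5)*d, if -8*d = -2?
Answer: -5/8 ≈ -0.62500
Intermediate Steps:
U = -2 (U = -4 + 2 = -2)
d = 1/4 (d = -1/8*(-2) = 1/4 ≈ 0.25000)
n = 16
k(Y) = -1/2 (k(Y) = 1/(-2) = -1/2)
(k(n)*5)*d = -1/2*5*(1/4) = -5/2*1/4 = -5/8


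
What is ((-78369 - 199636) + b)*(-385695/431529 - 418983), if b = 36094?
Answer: 14579468013507174/143843 ≈ 1.0136e+11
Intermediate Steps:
((-78369 - 199636) + b)*(-385695/431529 - 418983) = ((-78369 - 199636) + 36094)*(-385695/431529 - 418983) = (-278005 + 36094)*(-385695*1/431529 - 418983) = -241911*(-128565/143843 - 418983) = -241911*(-60267900234/143843) = 14579468013507174/143843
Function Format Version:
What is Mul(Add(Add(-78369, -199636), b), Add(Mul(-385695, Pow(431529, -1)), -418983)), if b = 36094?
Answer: Rational(14579468013507174, 143843) ≈ 1.0136e+11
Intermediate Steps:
Mul(Add(Add(-78369, -199636), b), Add(Mul(-385695, Pow(431529, -1)), -418983)) = Mul(Add(Add(-78369, -199636), 36094), Add(Mul(-385695, Pow(431529, -1)), -418983)) = Mul(Add(-278005, 36094), Add(Mul(-385695, Rational(1, 431529)), -418983)) = Mul(-241911, Add(Rational(-128565, 143843), -418983)) = Mul(-241911, Rational(-60267900234, 143843)) = Rational(14579468013507174, 143843)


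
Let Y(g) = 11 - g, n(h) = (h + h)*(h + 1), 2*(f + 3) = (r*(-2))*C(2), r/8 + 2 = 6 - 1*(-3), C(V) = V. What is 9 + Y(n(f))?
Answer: -26200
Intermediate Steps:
r = 56 (r = -16 + 8*(6 - 1*(-3)) = -16 + 8*(6 + 3) = -16 + 8*9 = -16 + 72 = 56)
f = -115 (f = -3 + ((56*(-2))*2)/2 = -3 + (-112*2)/2 = -3 + (½)*(-224) = -3 - 112 = -115)
n(h) = 2*h*(1 + h) (n(h) = (2*h)*(1 + h) = 2*h*(1 + h))
9 + Y(n(f)) = 9 + (11 - 2*(-115)*(1 - 115)) = 9 + (11 - 2*(-115)*(-114)) = 9 + (11 - 1*26220) = 9 + (11 - 26220) = 9 - 26209 = -26200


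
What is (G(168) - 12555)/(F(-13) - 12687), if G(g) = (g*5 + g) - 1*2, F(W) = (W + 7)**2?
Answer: 11549/12651 ≈ 0.91289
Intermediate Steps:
F(W) = (7 + W)**2
G(g) = -2 + 6*g (G(g) = (5*g + g) - 2 = 6*g - 2 = -2 + 6*g)
(G(168) - 12555)/(F(-13) - 12687) = ((-2 + 6*168) - 12555)/((7 - 13)**2 - 12687) = ((-2 + 1008) - 12555)/((-6)**2 - 12687) = (1006 - 12555)/(36 - 12687) = -11549/(-12651) = -11549*(-1/12651) = 11549/12651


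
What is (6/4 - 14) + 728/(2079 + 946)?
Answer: -74169/6050 ≈ -12.259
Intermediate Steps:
(6/4 - 14) + 728/(2079 + 946) = (6*(¼) - 14) + 728/3025 = (3/2 - 14) + 728*(1/3025) = -25/2 + 728/3025 = -74169/6050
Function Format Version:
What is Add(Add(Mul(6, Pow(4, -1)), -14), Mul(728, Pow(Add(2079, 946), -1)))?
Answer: Rational(-74169, 6050) ≈ -12.259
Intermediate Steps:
Add(Add(Mul(6, Pow(4, -1)), -14), Mul(728, Pow(Add(2079, 946), -1))) = Add(Add(Mul(6, Rational(1, 4)), -14), Mul(728, Pow(3025, -1))) = Add(Add(Rational(3, 2), -14), Mul(728, Rational(1, 3025))) = Add(Rational(-25, 2), Rational(728, 3025)) = Rational(-74169, 6050)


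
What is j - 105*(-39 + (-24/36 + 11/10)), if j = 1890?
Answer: 11879/2 ≈ 5939.5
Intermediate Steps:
j - 105*(-39 + (-24/36 + 11/10)) = 1890 - 105*(-39 + (-24/36 + 11/10)) = 1890 - 105*(-39 + (-24*1/36 + 11*(⅒))) = 1890 - 105*(-39 + (-⅔ + 11/10)) = 1890 - 105*(-39 + 13/30) = 1890 - 105*(-1157)/30 = 1890 - 1*(-8099/2) = 1890 + 8099/2 = 11879/2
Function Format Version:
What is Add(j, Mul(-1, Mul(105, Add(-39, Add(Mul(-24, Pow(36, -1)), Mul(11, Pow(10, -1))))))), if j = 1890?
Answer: Rational(11879, 2) ≈ 5939.5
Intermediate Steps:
Add(j, Mul(-1, Mul(105, Add(-39, Add(Mul(-24, Pow(36, -1)), Mul(11, Pow(10, -1))))))) = Add(1890, Mul(-1, Mul(105, Add(-39, Add(Mul(-24, Pow(36, -1)), Mul(11, Pow(10, -1))))))) = Add(1890, Mul(-1, Mul(105, Add(-39, Add(Mul(-24, Rational(1, 36)), Mul(11, Rational(1, 10))))))) = Add(1890, Mul(-1, Mul(105, Add(-39, Add(Rational(-2, 3), Rational(11, 10)))))) = Add(1890, Mul(-1, Mul(105, Add(-39, Rational(13, 30))))) = Add(1890, Mul(-1, Mul(105, Rational(-1157, 30)))) = Add(1890, Mul(-1, Rational(-8099, 2))) = Add(1890, Rational(8099, 2)) = Rational(11879, 2)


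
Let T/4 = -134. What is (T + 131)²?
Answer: 164025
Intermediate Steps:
T = -536 (T = 4*(-134) = -536)
(T + 131)² = (-536 + 131)² = (-405)² = 164025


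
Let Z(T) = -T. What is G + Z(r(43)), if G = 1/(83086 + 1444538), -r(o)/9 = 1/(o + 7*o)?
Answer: 429655/16421958 ≈ 0.026163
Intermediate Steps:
r(o) = -9/(8*o) (r(o) = -9/(o + 7*o) = -9*1/(8*o) = -9/(8*o))
G = 1/1527624 ≈ 6.5461e-7
G + Z(r(43)) = 1/1527624 - (-9)/(8*43) = 1/1527624 - 1*(-9/344) = 1/1527624 + 9/344 = 429655/16421958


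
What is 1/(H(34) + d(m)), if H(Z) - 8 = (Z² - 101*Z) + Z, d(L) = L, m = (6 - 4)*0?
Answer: -1/2236 ≈ -0.00044723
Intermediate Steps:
m = 0 (m = 2*0 = 0)
H(Z) = 8 + Z² - 100*Z (H(Z) = 8 + ((Z² - 101*Z) + Z) = 8 + (Z² - 100*Z) = 8 + Z² - 100*Z)
1/(H(34) + d(m)) = 1/((8 + 34² - 100*34) + 0) = 1/((8 + 1156 - 3400) + 0) = 1/(-2236 + 0) = 1/(-2236) = -1/2236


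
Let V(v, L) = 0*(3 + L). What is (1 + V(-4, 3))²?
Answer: 1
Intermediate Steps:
V(v, L) = 0
(1 + V(-4, 3))² = (1 + 0)² = 1² = 1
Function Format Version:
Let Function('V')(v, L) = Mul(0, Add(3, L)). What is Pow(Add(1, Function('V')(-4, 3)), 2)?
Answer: 1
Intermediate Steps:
Function('V')(v, L) = 0
Pow(Add(1, Function('V')(-4, 3)), 2) = Pow(Add(1, 0), 2) = Pow(1, 2) = 1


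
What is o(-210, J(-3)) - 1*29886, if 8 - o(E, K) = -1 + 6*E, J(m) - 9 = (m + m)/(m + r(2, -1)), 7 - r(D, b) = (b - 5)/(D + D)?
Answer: -28617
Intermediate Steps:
r(D, b) = 7 - (-5 + b)/(2*D) (r(D, b) = 7 - (b - 5)/(D + D) = 7 - (-5 + b)/(2*D))
J(m) = 9 + 2*m/(17/2 + m) (J(m) = 9 + (m + m)/(m + (½)*(5 - 1*(-1) + 14*2)/2) = 9 + (2*m)/(m + (½)*(½)*(5 + 1 + 28)) = 9 + (2*m)/(m + (½)*(½)*34) = 9 + (2*m)/(m + 17/2) = 9 + (2*m)/(17/2 + m) = 9 + 2*m/(17/2 + m))
o(E, K) = 9 - 6*E (o(E, K) = 8 - (-1 + 6*E) = 8 + (1 - 6*E) = 9 - 6*E)
o(-210, J(-3)) - 1*29886 = (9 - 6*(-210)) - 1*29886 = (9 + 1260) - 29886 = 1269 - 29886 = -28617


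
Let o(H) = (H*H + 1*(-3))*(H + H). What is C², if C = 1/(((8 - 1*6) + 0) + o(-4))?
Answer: 1/10404 ≈ 9.6117e-5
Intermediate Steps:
o(H) = 2*H*(-3 + H²) (o(H) = (H² - 3)*(2*H) = (-3 + H²)*(2*H) = 2*H*(-3 + H²))
C = -1/102 (C = 1/(((8 - 1*6) + 0) + 2*(-4)*(-3 + (-4)²)) = 1/(((8 - 6) + 0) + 2*(-4)*(-3 + 16)) = 1/((2 + 0) + 2*(-4)*13) = 1/(2 - 104) = 1/(-102) = -1/102 ≈ -0.0098039)
C² = (-1/102)² = 1/10404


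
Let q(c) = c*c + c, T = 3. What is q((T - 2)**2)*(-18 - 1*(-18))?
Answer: 0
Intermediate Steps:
q(c) = c + c**2 (q(c) = c**2 + c = c + c**2)
q((T - 2)**2)*(-18 - 1*(-18)) = ((3 - 2)**2*(1 + (3 - 2)**2))*(-18 - 1*(-18)) = (1**2*(1 + 1**2))*(-18 + 18) = (1*(1 + 1))*0 = (1*2)*0 = 2*0 = 0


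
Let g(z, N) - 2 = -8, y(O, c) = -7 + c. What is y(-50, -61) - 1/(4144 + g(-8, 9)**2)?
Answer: -284241/4180 ≈ -68.000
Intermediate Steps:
g(z, N) = -6 (g(z, N) = 2 - 8 = -6)
y(-50, -61) - 1/(4144 + g(-8, 9)**2) = (-7 - 61) - 1/(4144 + (-6)**2) = -68 - 1/(4144 + 36) = -68 - 1/4180 = -284241/4180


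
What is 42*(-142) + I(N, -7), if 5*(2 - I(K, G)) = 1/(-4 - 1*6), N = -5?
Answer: -298099/50 ≈ -5962.0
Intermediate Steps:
I(K, G) = 101/50 (I(K, G) = 2 - 1/(5*(-4 - 1*6)) = 2 - 1/(5*(-4 - 6)) = 2 - 1/5/(-10) = 2 - 1/5*(-1/10) = 2 + 1/50 = 101/50)
42*(-142) + I(N, -7) = 42*(-142) + 101/50 = -5964 + 101/50 = -298099/50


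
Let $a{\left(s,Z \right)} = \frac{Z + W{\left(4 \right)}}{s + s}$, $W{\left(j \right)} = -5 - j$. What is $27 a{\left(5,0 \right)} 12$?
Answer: $- \frac{1458}{5} \approx -291.6$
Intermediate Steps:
$a{\left(s,Z \right)} = \frac{-9 + Z}{2 s}$ ($a{\left(s,Z \right)} = \frac{Z - 9}{s + s} = \frac{Z - 9}{2 s} = \left(Z - 9\right) \frac{1}{2 s} = \left(-9 + Z\right) \frac{1}{2 s} = \frac{-9 + Z}{2 s}$)
$27 a{\left(5,0 \right)} 12 = 27 \frac{-9 + 0}{2 \cdot 5} \cdot 12 = 27 \cdot \frac{1}{2} \cdot \frac{1}{5} \left(-9\right) 12 = 27 \left(- \frac{9}{10}\right) 12 = \left(- \frac{243}{10}\right) 12 = - \frac{1458}{5}$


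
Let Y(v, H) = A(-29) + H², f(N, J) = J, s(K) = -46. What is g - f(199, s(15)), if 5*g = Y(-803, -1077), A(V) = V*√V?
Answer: 1160159/5 - 29*I*√29/5 ≈ 2.3203e+5 - 31.234*I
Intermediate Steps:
A(V) = V^(3/2)
Y(v, H) = H² - 29*I*√29 (Y(v, H) = (-29)^(3/2) + H² = -29*I*√29 + H² = H² - 29*I*√29)
g = 1159929/5 - 29*I*√29/5 (g = ((-1077)² - 29*I*√29)/5 = (1159929 - 29*I*√29)/5 = 1159929/5 - 29*I*√29/5 ≈ 2.3199e+5 - 31.234*I)
g - f(199, s(15)) = (1159929/5 - 29*I*√29/5) - 1*(-46) = (1159929/5 - 29*I*√29/5) + 46 = 1160159/5 - 29*I*√29/5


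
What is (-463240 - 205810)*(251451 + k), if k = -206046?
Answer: -30378215250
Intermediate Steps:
(-463240 - 205810)*(251451 + k) = (-463240 - 205810)*(251451 - 206046) = -669050*45405 = -30378215250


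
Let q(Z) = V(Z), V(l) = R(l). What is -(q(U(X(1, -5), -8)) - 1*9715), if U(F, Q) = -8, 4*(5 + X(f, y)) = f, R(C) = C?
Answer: 9723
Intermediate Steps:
X(f, y) = -5 + f/4
V(l) = l
q(Z) = Z
-(q(U(X(1, -5), -8)) - 1*9715) = -(-8 - 1*9715) = -(-8 - 9715) = -1*(-9723) = 9723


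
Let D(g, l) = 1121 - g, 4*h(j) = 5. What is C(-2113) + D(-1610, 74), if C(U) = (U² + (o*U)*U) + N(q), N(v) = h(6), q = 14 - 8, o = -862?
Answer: -15376653507/4 ≈ -3.8442e+9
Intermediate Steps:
h(j) = 5/4 (h(j) = (¼)*5 = 5/4)
q = 6
N(v) = 5/4
C(U) = 5/4 - 861*U² (C(U) = (U² + (-862*U)*U) + 5/4 = (U² - 862*U²) + 5/4 = -861*U² + 5/4 = 5/4 - 861*U²)
C(-2113) + D(-1610, 74) = (5/4 - 861*(-2113)²) + (1121 - 1*(-1610)) = (5/4 - 861*4464769) + (1121 + 1610) = (5/4 - 3844166109) + 2731 = -15376664431/4 + 2731 = -15376653507/4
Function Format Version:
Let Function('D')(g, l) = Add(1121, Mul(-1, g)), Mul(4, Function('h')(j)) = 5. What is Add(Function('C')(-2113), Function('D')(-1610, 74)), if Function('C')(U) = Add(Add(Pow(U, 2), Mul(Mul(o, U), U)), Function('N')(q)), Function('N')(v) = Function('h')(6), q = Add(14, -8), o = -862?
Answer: Rational(-15376653507, 4) ≈ -3.8442e+9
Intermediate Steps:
Function('h')(j) = Rational(5, 4) (Function('h')(j) = Mul(Rational(1, 4), 5) = Rational(5, 4))
q = 6
Function('N')(v) = Rational(5, 4)
Function('C')(U) = Add(Rational(5, 4), Mul(-861, Pow(U, 2))) (Function('C')(U) = Add(Add(Pow(U, 2), Mul(Mul(-862, U), U)), Rational(5, 4)) = Add(Add(Pow(U, 2), Mul(-862, Pow(U, 2))), Rational(5, 4)) = Add(Mul(-861, Pow(U, 2)), Rational(5, 4)) = Add(Rational(5, 4), Mul(-861, Pow(U, 2))))
Add(Function('C')(-2113), Function('D')(-1610, 74)) = Add(Add(Rational(5, 4), Mul(-861, Pow(-2113, 2))), Add(1121, Mul(-1, -1610))) = Add(Add(Rational(5, 4), Mul(-861, 4464769)), Add(1121, 1610)) = Add(Add(Rational(5, 4), -3844166109), 2731) = Add(Rational(-15376664431, 4), 2731) = Rational(-15376653507, 4)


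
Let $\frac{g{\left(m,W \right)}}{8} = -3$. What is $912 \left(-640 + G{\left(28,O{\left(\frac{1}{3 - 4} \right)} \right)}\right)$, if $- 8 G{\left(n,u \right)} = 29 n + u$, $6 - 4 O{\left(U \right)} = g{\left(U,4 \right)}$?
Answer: $-677103$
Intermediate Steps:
$g{\left(m,W \right)} = -24$ ($g{\left(m,W \right)} = 8 \left(-3\right) = -24$)
$O{\left(U \right)} = \frac{15}{2}$ ($O{\left(U \right)} = \frac{3}{2} - -6 = \frac{3}{2} + 6 = \frac{15}{2}$)
$G{\left(n,u \right)} = - \frac{29 n}{8} - \frac{u}{8}$ ($G{\left(n,u \right)} = - \frac{29 n + u}{8} = - \frac{u + 29 n}{8} = - \frac{29 n}{8} - \frac{u}{8}$)
$912 \left(-640 + G{\left(28,O{\left(\frac{1}{3 - 4} \right)} \right)}\right) = 912 \left(-640 - \frac{1639}{16}\right) = 912 \left(- \frac{11879}{16}\right) = -677103$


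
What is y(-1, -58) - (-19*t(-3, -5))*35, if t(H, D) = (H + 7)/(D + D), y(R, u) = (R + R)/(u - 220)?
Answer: -36973/139 ≈ -265.99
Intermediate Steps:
y(R, u) = 2*R/(-220 + u) (y(R, u) = (2*R)/(-220 + u) = 2*R/(-220 + u))
t(H, D) = (7 + H)/(2*D) (t(H, D) = (7 + H)/((2*D)) = (7 + H)*(1/(2*D)) = (7 + H)/(2*D))
y(-1, -58) - (-19*t(-3, -5))*35 = 2*(-1)/(-220 - 58) - (-19*(7 - 3)/(2*(-5)))*35 = 2*(-1)/(-278) - (-19*(-1)*4/(2*5))*35 = 2*(-1)*(-1/278) - (-19*(-⅖))*35 = 1/139 - 38*35/5 = 1/139 - 1*266 = 1/139 - 266 = -36973/139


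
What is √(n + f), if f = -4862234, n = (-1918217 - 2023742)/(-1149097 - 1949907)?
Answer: I*√11674009019967603727/1549502 ≈ 2205.0*I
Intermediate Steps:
n = 3941959/3099004 (n = -3941959/(-3099004) = -3941959*(-1/3099004) = 3941959/3099004 ≈ 1.2720)
√(n + f) = √(3941959/3099004 - 4862234) = √(-15068078672977/3099004) = I*√11674009019967603727/1549502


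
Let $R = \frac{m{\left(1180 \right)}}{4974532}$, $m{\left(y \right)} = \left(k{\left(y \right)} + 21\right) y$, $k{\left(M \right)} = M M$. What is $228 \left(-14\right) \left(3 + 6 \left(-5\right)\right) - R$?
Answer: $\frac{106770502277}{1243633} \approx 85854.0$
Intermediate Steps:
$k{\left(M \right)} = M^{2}$
$m{\left(y \right)} = y \left(21 + y^{2}\right)$ ($m{\left(y \right)} = \left(y^{2} + 21\right) y = \left(21 + y^{2}\right) y = y \left(21 + y^{2}\right)$)
$R = \frac{410764195}{1243633}$ ($R = \frac{1180 \left(21 + 1180^{2}\right)}{4974532} = 1180 \left(21 + 1392400\right) \frac{1}{4974532} = 1180 \cdot 1392421 \cdot \frac{1}{4974532} = 1643056780 \cdot \frac{1}{4974532} = \frac{410764195}{1243633} \approx 330.29$)
$228 \left(-14\right) \left(3 + 6 \left(-5\right)\right) - R = 228 \left(-14\right) \left(3 + 6 \left(-5\right)\right) - \frac{410764195}{1243633} = - 3192 \left(3 - 30\right) - \frac{410764195}{1243633} = \left(-3192\right) \left(-27\right) - \frac{410764195}{1243633} = 86184 - \frac{410764195}{1243633} = \frac{106770502277}{1243633}$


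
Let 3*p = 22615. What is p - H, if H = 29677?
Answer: -66416/3 ≈ -22139.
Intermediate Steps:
p = 22615/3 (p = (1/3)*22615 = 22615/3 ≈ 7538.3)
p - H = 22615/3 - 1*29677 = 22615/3 - 29677 = -66416/3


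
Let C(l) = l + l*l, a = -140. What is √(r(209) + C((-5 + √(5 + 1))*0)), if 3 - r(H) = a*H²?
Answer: √6115343 ≈ 2472.9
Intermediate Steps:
r(H) = 3 + 140*H² (r(H) = 3 - (-140)*H² = 3 + 140*H²)
C(l) = l + l²
√(r(209) + C((-5 + √(5 + 1))*0)) = √((3 + 140*209²) + ((-5 + √(5 + 1))*0)*(1 + (-5 + √(5 + 1))*0)) = √((3 + 140*43681) + ((-5 + √6)*0)*(1 + (-5 + √6)*0)) = √((3 + 6115340) + 0*(1 + 0)) = √(6115343 + 0*1) = √(6115343 + 0) = √6115343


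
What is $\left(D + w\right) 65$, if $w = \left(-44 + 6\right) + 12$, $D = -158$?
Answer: $-11960$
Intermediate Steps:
$w = -26$ ($w = -38 + 12 = -26$)
$\left(D + w\right) 65 = \left(-158 - 26\right) 65 = \left(-184\right) 65 = -11960$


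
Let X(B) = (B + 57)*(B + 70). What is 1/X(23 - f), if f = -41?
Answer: 1/16214 ≈ 6.1675e-5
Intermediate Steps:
X(B) = (57 + B)*(70 + B)
1/X(23 - f) = 1/(3990 + (23 - 1*(-41))² + 127*(23 - 1*(-41))) = 1/(3990 + (23 + 41)² + 127*(23 + 41)) = 1/(3990 + 64² + 127*64) = 1/(3990 + 4096 + 8128) = 1/16214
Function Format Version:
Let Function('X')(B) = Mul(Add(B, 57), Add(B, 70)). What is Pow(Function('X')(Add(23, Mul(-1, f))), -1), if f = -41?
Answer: Rational(1, 16214) ≈ 6.1675e-5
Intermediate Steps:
Function('X')(B) = Mul(Add(57, B), Add(70, B))
Pow(Function('X')(Add(23, Mul(-1, f))), -1) = Pow(Add(3990, Pow(Add(23, Mul(-1, -41)), 2), Mul(127, Add(23, Mul(-1, -41)))), -1) = Pow(Add(3990, Pow(Add(23, 41), 2), Mul(127, Add(23, 41))), -1) = Pow(Add(3990, Pow(64, 2), Mul(127, 64)), -1) = Pow(Add(3990, 4096, 8128), -1) = Pow(16214, -1) = Rational(1, 16214)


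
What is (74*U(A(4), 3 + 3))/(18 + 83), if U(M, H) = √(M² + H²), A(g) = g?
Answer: 148*√13/101 ≈ 5.2834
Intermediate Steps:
U(M, H) = √(H² + M²)
(74*U(A(4), 3 + 3))/(18 + 83) = (74*√((3 + 3)² + 4²))/(18 + 83) = (74*√(6² + 16))/101 = (74*√(36 + 16))*(1/101) = (74*√52)*(1/101) = (74*(2*√13))*(1/101) = (148*√13)*(1/101) = 148*√13/101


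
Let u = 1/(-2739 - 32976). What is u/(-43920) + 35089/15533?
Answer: 55040703664733/24365107292400 ≈ 2.2590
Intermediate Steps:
u = -1/35715 (u = 1/(-35715) = -1/35715 ≈ -2.7999e-5)
u/(-43920) + 35089/15533 = -1/35715/(-43920) + 35089/15533 = -1/35715*(-1/43920) + 35089*(1/15533) = 1/1568602800 + 35089/15533 = 55040703664733/24365107292400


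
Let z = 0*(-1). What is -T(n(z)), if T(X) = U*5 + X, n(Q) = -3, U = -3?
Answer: 18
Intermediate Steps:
z = 0
T(X) = -15 + X (T(X) = -3*5 + X = -15 + X)
-T(n(z)) = -(-15 - 3) = -1*(-18) = 18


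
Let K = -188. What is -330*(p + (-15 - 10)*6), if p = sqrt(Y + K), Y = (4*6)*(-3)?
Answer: 49500 - 660*I*sqrt(65) ≈ 49500.0 - 5321.1*I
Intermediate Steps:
Y = -72 (Y = 24*(-3) = -72)
p = 2*I*sqrt(65) (p = sqrt(-72 - 188) = sqrt(-260) = 2*I*sqrt(65) ≈ 16.125*I)
-330*(p + (-15 - 10)*6) = -330*(2*I*sqrt(65) + (-15 - 10)*6) = -330*(2*I*sqrt(65) - 25*6) = -330*(2*I*sqrt(65) - 150) = -330*(-150 + 2*I*sqrt(65)) = 49500 - 660*I*sqrt(65)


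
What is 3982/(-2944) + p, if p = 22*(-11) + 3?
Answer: -353799/1472 ≈ -240.35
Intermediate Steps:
p = -239 (p = -242 + 3 = -239)
3982/(-2944) + p = 3982/(-2944) - 239 = 3982*(-1/2944) - 239 = -1991/1472 - 239 = -353799/1472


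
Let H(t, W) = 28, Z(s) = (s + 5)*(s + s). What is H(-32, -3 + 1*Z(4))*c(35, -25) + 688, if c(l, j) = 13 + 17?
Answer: 1528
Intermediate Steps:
Z(s) = 2*s*(5 + s) (Z(s) = (5 + s)*(2*s) = 2*s*(5 + s))
c(l, j) = 30
H(-32, -3 + 1*Z(4))*c(35, -25) + 688 = 28*30 + 688 = 840 + 688 = 1528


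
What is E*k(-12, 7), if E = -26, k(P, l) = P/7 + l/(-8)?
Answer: 1885/28 ≈ 67.321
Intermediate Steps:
k(P, l) = -l/8 + P/7 (k(P, l) = P*(⅐) + l*(-⅛) = P/7 - l/8 = -l/8 + P/7)
E*k(-12, 7) = -26*(-⅛*7 + (⅐)*(-12)) = -26*(-7/8 - 12/7) = -26*(-145/56) = 1885/28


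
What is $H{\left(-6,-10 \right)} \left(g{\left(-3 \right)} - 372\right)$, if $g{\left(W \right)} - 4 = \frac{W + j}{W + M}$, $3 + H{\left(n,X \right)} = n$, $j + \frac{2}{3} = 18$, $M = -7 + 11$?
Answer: $3183$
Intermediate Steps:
$M = 4$
$j = \frac{52}{3}$ ($j = - \frac{2}{3} + 18 = \frac{52}{3} \approx 17.333$)
$H{\left(n,X \right)} = -3 + n$
$g{\left(W \right)} = 4 + \frac{\frac{52}{3} + W}{4 + W}$ ($g{\left(W \right)} = 4 + \frac{W + \frac{52}{3}}{W + 4} = 4 + \frac{\frac{52}{3} + W}{4 + W}$)
$H{\left(-6,-10 \right)} \left(g{\left(-3 \right)} - 372\right) = \left(-3 - 6\right) \left(\frac{5 \left(20 + 3 \left(-3\right)\right)}{3 \left(4 - 3\right)} - 372\right) = - 9 \left(\frac{5 \left(20 - 9\right)}{3 \cdot 1} - 372\right) = - 9 \left(\frac{5}{3} \cdot 1 \cdot 11 - 372\right) = - 9 \left(\frac{55}{3} - 372\right) = \left(-9\right) \left(- \frac{1061}{3}\right) = 3183$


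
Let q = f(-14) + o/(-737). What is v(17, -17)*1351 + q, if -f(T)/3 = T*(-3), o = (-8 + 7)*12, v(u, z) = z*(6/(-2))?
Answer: 50687187/737 ≈ 68775.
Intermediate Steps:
v(u, z) = -3*z (v(u, z) = z*(6*(-½)) = z*(-3) = -3*z)
o = -12 (o = -1*12 = -12)
f(T) = 9*T (f(T) = -3*T*(-3) = -(-9)*T = 9*T)
q = -92850/737 (q = 9*(-14) - 12/(-737) = -126 - 12*(-1/737) = -126 + 12/737 = -92850/737 ≈ -125.98)
v(17, -17)*1351 + q = -3*(-17)*1351 - 92850/737 = 51*1351 - 92850/737 = 68901 - 92850/737 = 50687187/737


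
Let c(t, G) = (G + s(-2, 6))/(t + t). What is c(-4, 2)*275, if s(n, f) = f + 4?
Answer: -825/2 ≈ -412.50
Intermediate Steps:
s(n, f) = 4 + f
c(t, G) = (10 + G)/(2*t) (c(t, G) = (G + (4 + 6))/(t + t) = (G + 10)/((2*t)) = (10 + G)*(1/(2*t)) = (10 + G)/(2*t))
c(-4, 2)*275 = ((1/2)*(10 + 2)/(-4))*275 = ((1/2)*(-1/4)*12)*275 = -3/2*275 = -825/2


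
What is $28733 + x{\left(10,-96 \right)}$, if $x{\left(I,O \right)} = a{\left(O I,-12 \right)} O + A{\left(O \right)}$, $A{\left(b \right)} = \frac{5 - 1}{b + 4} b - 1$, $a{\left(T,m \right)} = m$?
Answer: $\frac{687428}{23} \approx 29888.0$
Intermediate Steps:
$A{\left(b \right)} = -1 + \frac{4 b}{4 + b}$ ($A{\left(b \right)} = \frac{4}{4 + b} b - 1 = \frac{4 b}{4 + b} - 1 = -1 + \frac{4 b}{4 + b}$)
$x{\left(I,O \right)} = - 12 O + \frac{-4 + 3 O}{4 + O}$
$28733 + x{\left(10,-96 \right)} = 28733 + \frac{-4 + 3 \left(-96\right) - - 1152 \left(4 - 96\right)}{4 - 96} = 28733 + \frac{-4 - 288 - \left(-1152\right) \left(-92\right)}{-92} = 28733 - \frac{-4 - 288 - 105984}{92} = 28733 - - \frac{26569}{23} = 28733 + \frac{26569}{23} = \frac{687428}{23}$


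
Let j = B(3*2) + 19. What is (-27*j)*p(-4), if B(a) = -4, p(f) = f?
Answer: 1620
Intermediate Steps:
j = 15 (j = -4 + 19 = 15)
(-27*j)*p(-4) = -27*15*(-4) = -405*(-4) = 1620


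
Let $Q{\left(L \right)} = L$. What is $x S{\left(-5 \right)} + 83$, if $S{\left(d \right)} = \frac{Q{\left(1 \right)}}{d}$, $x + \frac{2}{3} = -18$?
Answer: $\frac{1301}{15} \approx 86.733$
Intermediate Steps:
$x = - \frac{56}{3}$ ($x = - \frac{2}{3} - 18 = - \frac{56}{3} \approx -18.667$)
$S{\left(d \right)} = \frac{1}{d}$ ($S{\left(d \right)} = 1 \frac{1}{d} = \frac{1}{d}$)
$x S{\left(-5 \right)} + 83 = - \frac{56}{3 \left(-5\right)} + 83 = \left(- \frac{56}{3}\right) \left(- \frac{1}{5}\right) + 83 = \frac{56}{15} + 83 = \frac{1301}{15}$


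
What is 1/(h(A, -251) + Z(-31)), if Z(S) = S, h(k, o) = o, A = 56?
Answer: -1/282 ≈ -0.0035461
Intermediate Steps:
1/(h(A, -251) + Z(-31)) = 1/(-251 - 31) = 1/(-282) = -1/282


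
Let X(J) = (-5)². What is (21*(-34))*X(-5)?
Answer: -17850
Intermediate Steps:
X(J) = 25
(21*(-34))*X(-5) = (21*(-34))*25 = -714*25 = -17850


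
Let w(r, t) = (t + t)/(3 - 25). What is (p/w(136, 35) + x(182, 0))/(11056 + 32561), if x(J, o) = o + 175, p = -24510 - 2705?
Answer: 20366/101773 ≈ 0.20011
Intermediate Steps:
w(r, t) = -t/11 (w(r, t) = (2*t)/(-22) = (2*t)*(-1/22) = -t/11)
p = -27215
x(J, o) = 175 + o
(p/w(136, 35) + x(182, 0))/(11056 + 32561) = (-27215/((-1/11*35)) + (175 + 0))/(11056 + 32561) = (-27215/(-35/11) + 175)/43617 = (-27215*(-11/35) + 175)*(1/43617) = (59873/7 + 175)*(1/43617) = (61098/7)*(1/43617) = 20366/101773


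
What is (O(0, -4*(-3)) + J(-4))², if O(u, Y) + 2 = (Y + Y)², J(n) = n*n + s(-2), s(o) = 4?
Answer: 352836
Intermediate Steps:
J(n) = 4 + n² (J(n) = n*n + 4 = n² + 4 = 4 + n²)
O(u, Y) = -2 + 4*Y² (O(u, Y) = -2 + (Y + Y)² = -2 + (2*Y)² = -2 + 4*Y²)
(O(0, -4*(-3)) + J(-4))² = ((-2 + 4*(-4*(-3))²) + (4 + (-4)²))² = ((-2 + 4*12²) + (4 + 16))² = ((-2 + 4*144) + 20)² = ((-2 + 576) + 20)² = (574 + 20)² = 594² = 352836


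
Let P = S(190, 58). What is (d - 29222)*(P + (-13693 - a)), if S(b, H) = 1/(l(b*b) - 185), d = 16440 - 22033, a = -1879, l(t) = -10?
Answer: 5346959651/13 ≈ 4.1130e+8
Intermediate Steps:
d = -5593
S(b, H) = -1/195 (S(b, H) = 1/(-10 - 185) = 1/(-195) = -1/195)
P = -1/195 ≈ -0.0051282
(d - 29222)*(P + (-13693 - a)) = (-5593 - 29222)*(-1/195 + (-13693 - 1*(-1879))) = -34815*(-1/195 + (-13693 + 1879)) = -34815*(-1/195 - 11814) = -34815*(-2303731/195) = 5346959651/13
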